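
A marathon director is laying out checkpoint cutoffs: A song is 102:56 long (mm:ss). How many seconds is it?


Minutes: 102
Extra seconds: 56
Seconds per minute: 60
Minutes to seconds: 102 x 60 = 6120
Total: 6120 + 56 = 6176

6176


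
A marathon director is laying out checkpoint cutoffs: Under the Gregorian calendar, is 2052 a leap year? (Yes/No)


Year: 2052
Divisible by 4? 2052 / 4 = 513.0 -> Yes
Divisible by 100? 2052 / 100 = 20.52 -> No
Divisible by 4 but not 100, so it IS a leap year

Yes


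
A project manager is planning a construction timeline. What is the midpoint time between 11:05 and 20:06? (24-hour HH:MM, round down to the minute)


Start time: 11:05 = 665 minutes from midnight
End time: 20:06 = 1206 minutes from midnight
Sum: 665 + 1206 = 1871
Midpoint: 1871 / 2 = 935 minutes
Convert: 935 / 60 = 15 hours, 35 minutes
Result: 15:35

15:35


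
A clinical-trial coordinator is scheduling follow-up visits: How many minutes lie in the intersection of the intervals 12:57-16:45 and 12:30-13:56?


Interval A: [777, 1005] minutes from midnight
Interval B: [750, 836] minutes from midnight
Overlap start = max(777, 750) = 777
Overlap end = min(1005, 836) = 836
Overlap = 836 - 777 = 59 minutes

59


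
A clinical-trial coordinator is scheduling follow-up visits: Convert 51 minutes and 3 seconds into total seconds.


Minutes: 51
Seconds: 3
Convert minutes to seconds: 51 x 60 = 3060
Add remaining seconds: 3060 + 3 = 3063

3063


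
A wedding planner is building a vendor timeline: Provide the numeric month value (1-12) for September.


Calendar month order:
8. August
9. September <--
10. October
September is month number 9

9


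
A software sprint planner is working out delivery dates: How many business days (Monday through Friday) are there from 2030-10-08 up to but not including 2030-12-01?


Start: 2030-10-08 (Tuesday)
End (exclusive): 2030-12-01 (Sunday)
Total calendar days: 54
Full weeks: 54 // 7 = 7 -> 35 weekdays
Remaining 5 days starting on Tuesday:
  Tue(w), Wed(w), Thu(w), Fri(w), Sat(-) -> 4 weekdays
Total business days: 35 + 4 = 39

39


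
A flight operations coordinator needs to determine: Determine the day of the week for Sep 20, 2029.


Date: 2029-09-20
January 1, 2029 is a Monday
Day of year: 263
Offset from Jan 1: 262 days
262 mod 7 = 3
Result: Thursday

Thursday


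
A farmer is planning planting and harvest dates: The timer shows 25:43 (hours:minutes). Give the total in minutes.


Hours: 25
Minutes: 43
Convert hours to minutes: 25 x 60 = 1500
Add remaining minutes: 1500 + 43 = 1543

1543


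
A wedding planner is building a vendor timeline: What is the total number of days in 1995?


Year: 1995
Check leap year rules:
Divisible by 4? No
1995 is not a leap year
Days: 365

365


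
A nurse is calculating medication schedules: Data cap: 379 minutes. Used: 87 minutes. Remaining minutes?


Total budget: 379 minutes
Time used: 87 minutes
Remaining: 379 - 87 = 292 minutes
Percent used: 23.0%
Percent remaining: 77.0%

292


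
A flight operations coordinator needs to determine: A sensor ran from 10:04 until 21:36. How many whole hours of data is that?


Start: 10:04
End: 21:36
Hour difference: 21 - 10 = 11 hours
Minute difference: 36 - 4 = 32 minutes
Total minutes: 692
Complete hours: 692 / 60 = 11 (remainder 32)

11


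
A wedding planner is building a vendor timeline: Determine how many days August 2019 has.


Month: August
Year: 2019
August is a 31-day month
Total: 31 days

31


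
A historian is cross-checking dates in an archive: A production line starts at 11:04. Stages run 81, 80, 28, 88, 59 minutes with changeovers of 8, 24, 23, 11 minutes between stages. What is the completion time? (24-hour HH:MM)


Start: 11:04 = 664 min from midnight
  after task 1 (81 min): 12:25
  after break (8 min): 12:33
  after task 2 (80 min): 13:53
  after break (24 min): 14:17
  after task 3 (28 min): 14:45
  after break (23 min): 15:08
  after task 4 (88 min): 16:36
  after break (11 min): 16:47
  after task 5 (59 min): 17:46
Total elapsed: 402 minutes
End time: 17:46

17:46


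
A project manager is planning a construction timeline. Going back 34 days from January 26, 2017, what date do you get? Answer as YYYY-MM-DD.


Start: 2017-01-26
Subtracting 34 days
Days already passed in January: 26
After going back through January: 8 more days to subtract
December 2016 has 31 days, need 8
Result: 2016-12-23

2016-12-23


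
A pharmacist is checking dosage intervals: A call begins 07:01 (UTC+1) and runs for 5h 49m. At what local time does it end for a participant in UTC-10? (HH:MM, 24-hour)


Start: 07:01 in UTC+1
Step 1 - add duration:
  minutes: 1 + 49 = 50
  hours: 7 + 5 + 0 = 12
  end in UTC+1: 12:50
Step 2 - convert UTC+1 -> UTC-10:
  offset difference: -10 - (1) = -11 hours
  12 + (-11) = 1 -> mod 24 = 1
Result: 01:50 in UTC-10

01:50


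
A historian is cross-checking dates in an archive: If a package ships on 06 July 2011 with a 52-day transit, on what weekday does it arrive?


Start: 2011-07-06 (Wednesday)
Step 1 - find target date: add 52 days
  2011-07-06 + 52 days = 2011-08-27
Step 2 - day of week:
  52 mod 7 = 3
  Wednesday + 3 days -> Saturday
Result: Saturday (2011-08-27)

Saturday


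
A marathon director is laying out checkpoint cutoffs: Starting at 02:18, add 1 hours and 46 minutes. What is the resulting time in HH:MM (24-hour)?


Start time: 02:18
Adding: 1 hours 46 minutes
Minutes: 18 + 46 = 64
Minute overflow: 64 >= 60, so carry 1 hour, minutes = 4
Hours: 2 + 1 + 1 = 4
Result: 04:04

04:04


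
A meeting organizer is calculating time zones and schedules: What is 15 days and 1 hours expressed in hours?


Days: 15
Extra hours: 1
Hours per day: 24
Days to hours: 15 x 24 = 360
Total: 360 + 1 = 361

361


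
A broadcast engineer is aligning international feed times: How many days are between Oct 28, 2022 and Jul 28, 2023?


Start date: 2022-10-28
End date: 2023-07-28
Oct 2022: +4 days
Nov 2022: +30 days
Dec 2022: +31 days
... (7 more months)
Total: 273 days

273


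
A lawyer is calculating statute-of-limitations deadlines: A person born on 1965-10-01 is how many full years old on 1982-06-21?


Birth: 1965-10-01
Reference: 1982-06-21
Year difference: 1982 - 1965 = 17
Has birthday (10-01) occurred by 06-21? No
Birthday not yet reached this year -> subtract 1
Age in full years: 16

16


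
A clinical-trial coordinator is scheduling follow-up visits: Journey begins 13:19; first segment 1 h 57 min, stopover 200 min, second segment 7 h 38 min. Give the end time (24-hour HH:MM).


Depart: 13:19
Leg 1: +117 min -> 15:16
Layover: +200 min -> 18:36
Leg 2: +458 min -> 02:14
Total travel: 775 minutes = 12h 55m
Arrival: 02:14

02:14


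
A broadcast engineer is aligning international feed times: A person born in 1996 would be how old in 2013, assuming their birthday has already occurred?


Birth year: 1996
Current year: 2013
Age = current year - birth year
Age = 2013 - 1996 = 17

17


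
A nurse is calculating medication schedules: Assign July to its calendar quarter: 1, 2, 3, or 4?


Month: July (month 7)
Q1: January-March (months 1-3)
Q2: April-June (months 4-6)
Q3: July-September (months 7-9)
Q4: October-December (months 10-12)
Month 7 falls in Q3

3


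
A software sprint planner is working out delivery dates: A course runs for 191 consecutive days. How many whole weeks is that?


Total days: 191
Days per week: 7
Division: 191 / 7 = 27 remainder 2
Complete weeks: 27
Remaining days: 2

27


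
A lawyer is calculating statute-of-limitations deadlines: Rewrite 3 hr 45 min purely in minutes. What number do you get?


Hours: 3
Extra minutes: 45
Minutes per hour: 60
Hours to minutes: 3 x 60 = 180
Total: 180 + 45 = 225

225


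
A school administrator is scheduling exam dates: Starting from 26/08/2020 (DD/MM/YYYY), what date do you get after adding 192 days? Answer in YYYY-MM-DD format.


Start: 2020-08-26
Adding 192 days
Days remaining in August: 5
After August: 187 days still to add
September 2020: 30 days, 157 remaining
October 2020: 31 days, 126 remaining
November 2020: 30 days, 96 remaining
December 2020: 31 days, 65 remaining
Result: 2021-03-06

2021-03-06


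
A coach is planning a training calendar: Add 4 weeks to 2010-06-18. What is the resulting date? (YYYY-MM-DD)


Start: 2010-06-18
Weeks to add: 4
Convert to days: 4 x 7 = 28 days
Add 28 days to 2010-06-18
Result: 2010-07-16

2010-07-16


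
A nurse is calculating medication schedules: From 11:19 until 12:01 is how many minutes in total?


Start time: 11:19 = 679 minutes from midnight
End time: 12:01 = 721 minutes from midnight
Difference: 721 - 679 = 42 minutes
That is 0 hours and 42 minutes

42


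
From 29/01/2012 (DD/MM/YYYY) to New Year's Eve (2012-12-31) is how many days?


Start: January 29, 2012
End: December 31, 2012
Days left in January: 2
February: 29
March: 31
April: 30
May: 31
... plus remaining months
Sum of remaining months: 335
Total: 2 + 335 = 337

337


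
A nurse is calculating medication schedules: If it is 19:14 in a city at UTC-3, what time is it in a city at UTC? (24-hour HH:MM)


Local time: 19:14 at UTC-3 (offset -3h)
Target zone: UTC (offset 0h)
Difference: 0 - (-3) = 3 hours
Calculation: 19 + (3) = 22
Result: 22:14

22:14


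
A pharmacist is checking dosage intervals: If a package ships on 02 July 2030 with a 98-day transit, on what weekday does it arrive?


Start: 2030-07-02 (Tuesday)
Step 1 - find target date: add 98 days
  2030-07-02 + 98 days = 2030-10-08
Step 2 - day of week:
  98 mod 7 = 0
  Tuesday + 0 days -> Tuesday
Result: Tuesday (2030-10-08)

Tuesday


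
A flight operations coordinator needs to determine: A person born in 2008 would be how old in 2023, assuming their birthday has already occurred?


Birth year: 2008
Current year: 2023
Age = current year - birth year
Age = 2023 - 2008 = 15

15


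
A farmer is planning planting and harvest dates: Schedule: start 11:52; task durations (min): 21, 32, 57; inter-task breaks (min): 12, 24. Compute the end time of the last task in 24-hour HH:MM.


Start: 11:52 = 712 min from midnight
  after task 1 (21 min): 12:13
  after break (12 min): 12:25
  after task 2 (32 min): 12:57
  after break (24 min): 13:21
  after task 3 (57 min): 14:18
Total elapsed: 146 minutes
End time: 14:18

14:18


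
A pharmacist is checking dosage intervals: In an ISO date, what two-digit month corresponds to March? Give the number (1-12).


Calendar month order:
2. February
3. March <--
4. April
March is month number 3

3


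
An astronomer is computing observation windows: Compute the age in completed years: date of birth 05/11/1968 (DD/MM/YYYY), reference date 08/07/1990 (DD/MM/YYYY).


Birth: 1968-11-05
Reference: 1990-07-08
Year difference: 1990 - 1968 = 22
Has birthday (11-05) occurred by 07-08? No
Birthday not yet reached this year -> subtract 1
Age in full years: 21

21


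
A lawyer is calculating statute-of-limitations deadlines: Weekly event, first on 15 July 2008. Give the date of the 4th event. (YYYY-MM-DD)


First occurrence: 2008-07-15 (occurrence 1)
Each occurrence is 7 days after the previous.
Occurrence 4 is 3 weeks after the first.
3 weeks = 21 days
2008-07-15 + 21 days = 2008-08-05

2008-08-05


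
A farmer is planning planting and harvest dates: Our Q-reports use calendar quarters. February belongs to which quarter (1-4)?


Month: February (month 2)
Q1: January-March (months 1-3)
Q2: April-June (months 4-6)
Q3: July-September (months 7-9)
Q4: October-December (months 10-12)
Month 2 falls in Q1

1


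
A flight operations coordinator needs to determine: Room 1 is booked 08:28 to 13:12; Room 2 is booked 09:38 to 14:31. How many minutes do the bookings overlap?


Interval A: [508, 792] minutes from midnight
Interval B: [578, 871] minutes from midnight
Overlap start = max(508, 578) = 578
Overlap end = min(792, 871) = 792
Overlap = 792 - 578 = 214 minutes

214


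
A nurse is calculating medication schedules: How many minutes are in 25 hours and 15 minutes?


Hours: 25
Extra minutes: 15
Minutes per hour: 60
Hours to minutes: 25 x 60 = 1500
Total: 1500 + 15 = 1515

1515


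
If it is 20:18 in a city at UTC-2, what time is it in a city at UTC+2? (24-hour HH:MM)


Local time: 20:18 at UTC-2 (offset -2h)
Target zone: UTC+2 (offset 2h)
Difference: 2 - (-2) = 4 hours
Calculation: 20 + (4) = 24
Wraparound: (24) mod 24 = 0
Result: 00:18

00:18


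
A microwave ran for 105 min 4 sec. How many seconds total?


Minutes: 105
Extra seconds: 4
Seconds per minute: 60
Minutes to seconds: 105 x 60 = 6300
Total: 6300 + 4 = 6304

6304


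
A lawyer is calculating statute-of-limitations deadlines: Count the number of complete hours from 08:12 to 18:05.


Start: 08:12
End: 18:05
Hour difference: 18 - 8 = 10 hours
Minute difference: 5 - 12 = -7 minutes
Total minutes: 593
Complete hours: 593 / 60 = 9 (remainder 53)

9


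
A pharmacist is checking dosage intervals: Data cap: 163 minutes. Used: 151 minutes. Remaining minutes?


Total budget: 163 minutes
Time used: 151 minutes
Remaining: 163 - 151 = 12 minutes
Percent used: 92.6%
Percent remaining: 7.4%

12


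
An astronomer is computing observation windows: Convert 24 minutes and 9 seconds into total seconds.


Minutes: 24
Seconds: 9
Convert minutes to seconds: 24 x 60 = 1440
Add remaining seconds: 1440 + 9 = 1449

1449


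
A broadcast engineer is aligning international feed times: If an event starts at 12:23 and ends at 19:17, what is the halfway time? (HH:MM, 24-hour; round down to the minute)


Start time: 12:23 = 743 minutes from midnight
End time: 19:17 = 1157 minutes from midnight
Sum: 743 + 1157 = 1900
Midpoint: 1900 / 2 = 950 minutes
Convert: 950 / 60 = 15 hours, 50 minutes
Result: 15:50

15:50


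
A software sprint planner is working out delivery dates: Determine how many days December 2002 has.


Month: December
Year: 2002
December is a 31-day month
Total: 31 days

31


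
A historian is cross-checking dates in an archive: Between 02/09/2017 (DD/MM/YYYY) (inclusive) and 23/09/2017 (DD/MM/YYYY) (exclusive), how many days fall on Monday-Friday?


Start: 2017-09-02 (Saturday)
End (exclusive): 2017-09-23 (Saturday)
Total calendar days: 21
Full weeks: 21 // 7 = 3 -> 15 weekdays
Remaining 0 days starting on Saturday:
Total business days: 15 + 0 = 15

15


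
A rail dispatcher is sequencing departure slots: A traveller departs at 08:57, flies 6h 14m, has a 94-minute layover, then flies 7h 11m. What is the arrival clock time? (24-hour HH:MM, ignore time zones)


Depart: 08:57
Leg 1: +374 min -> 15:11
Layover: +94 min -> 16:45
Leg 2: +431 min -> 23:56
Total travel: 899 minutes = 14h 59m
Arrival: 23:56

23:56


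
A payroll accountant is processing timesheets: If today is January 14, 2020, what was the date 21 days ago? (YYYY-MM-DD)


Start: 2020-01-14
Subtracting 21 days
Days already passed in January: 14
After going back through January: 7 more days to subtract
December 2019 has 31 days, need 7
Result: 2019-12-24

2019-12-24


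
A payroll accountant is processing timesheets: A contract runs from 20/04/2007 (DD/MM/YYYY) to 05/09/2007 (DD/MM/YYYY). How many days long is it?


Start date: 2007-04-20
End date: 2007-09-05
Apr 2007: +11 days
May 2007: +31 days
Jun 2007: +30 days
... (3 more months)
Total: 138 days

138


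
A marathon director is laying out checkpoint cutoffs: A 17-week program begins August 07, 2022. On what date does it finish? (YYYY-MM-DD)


Start: 2022-08-07
Weeks to add: 17
Convert to days: 17 x 7 = 119 days
Add 119 days to 2022-08-07
Result: 2022-12-04

2022-12-04


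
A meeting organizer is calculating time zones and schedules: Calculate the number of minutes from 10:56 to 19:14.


Start time: 10:56 = 656 minutes from midnight
End time: 19:14 = 1154 minutes from midnight
Difference: 1154 - 656 = 498 minutes
That is 8 hours and 18 minutes

498


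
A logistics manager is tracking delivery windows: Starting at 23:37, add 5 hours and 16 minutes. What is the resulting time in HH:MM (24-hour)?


Start time: 23:37
Adding: 5 hours 16 minutes
Minutes: 37 + 16 = 53
Hours: 23 + 5 + 0 = 28
Hour wraparound: 28 mod 24 = 4
Result: 04:53

04:53


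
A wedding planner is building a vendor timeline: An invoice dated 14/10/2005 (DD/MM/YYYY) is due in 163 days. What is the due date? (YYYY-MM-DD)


Start: 2005-10-14
Adding 163 days
Days remaining in October: 17
After October: 146 days still to add
November 2005: 30 days, 116 remaining
December 2005: 31 days, 85 remaining
January 2006: 31 days, 54 remaining
February 2006: 28 days, 26 remaining
Result: 2006-03-26

2006-03-26


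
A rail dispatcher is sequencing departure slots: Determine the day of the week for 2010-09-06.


Date: 2010-09-06
January 1, 2010 is a Friday
Day of year: 249
Offset from Jan 1: 248 days
248 mod 7 = 3
Result: Monday

Monday


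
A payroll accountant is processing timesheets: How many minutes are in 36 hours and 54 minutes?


Hours: 36
Minutes: 54
Convert hours to minutes: 36 x 60 = 2160
Add remaining minutes: 2160 + 54 = 2214

2214


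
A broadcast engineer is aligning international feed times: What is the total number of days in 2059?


Year: 2059
Check leap year rules:
Divisible by 4? No
2059 is not a leap year
Days: 365

365


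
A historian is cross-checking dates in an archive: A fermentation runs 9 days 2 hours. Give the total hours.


Days: 9
Extra hours: 2
Hours per day: 24
Days to hours: 9 x 24 = 216
Total: 216 + 2 = 218

218


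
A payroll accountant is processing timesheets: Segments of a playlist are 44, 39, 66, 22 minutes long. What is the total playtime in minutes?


Durations: 44, 39, 66, 22
Running sum: 44
+ 39 = 83
+ 66 = 149
+ 22 = 171
Total duration: 171 minutes
That is 2 hours and 51 minutes

171


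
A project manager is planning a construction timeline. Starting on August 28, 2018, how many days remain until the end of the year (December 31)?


Start: August 28, 2018
End: December 31, 2018
Days left in August: 3
September: 30
October: 31
November: 30
December: 31
Sum of remaining months: 122
Total: 3 + 122 = 125

125


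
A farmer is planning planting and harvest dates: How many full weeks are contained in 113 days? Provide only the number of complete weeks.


Total days: 113
Days per week: 7
Division: 113 / 7 = 16 remainder 1
Complete weeks: 16
Remaining days: 1

16


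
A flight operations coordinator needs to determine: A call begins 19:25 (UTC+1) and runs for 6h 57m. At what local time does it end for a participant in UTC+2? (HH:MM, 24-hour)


Start: 19:25 in UTC+1
Step 1 - add duration:
  minutes: 25 + 57 = 82 (carry 1h)
  hours: 19 + 6 + 1 = 26
  end in UTC+1: 02:22
Step 2 - convert UTC+1 -> UTC+2:
  offset difference: 2 - (1) = 1 hours
  2 + (1) = 3 -> mod 24 = 3
Result: 03:22 in UTC+2

03:22


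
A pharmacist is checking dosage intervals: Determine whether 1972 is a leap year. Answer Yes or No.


Year: 1972
Divisible by 4? 1972 / 4 = 493.0 -> Yes
Divisible by 100? 1972 / 100 = 19.72 -> No
Divisible by 4 but not 100, so it IS a leap year

Yes


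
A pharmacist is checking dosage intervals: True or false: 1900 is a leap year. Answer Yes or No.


Year: 1900
Divisible by 4? 1900 / 4 = 475.0 -> Yes
Divisible by 100? 1900 / 100 = 19.0 -> Yes
Divisible by 400? 1900 / 400 = 4.75 -> No
Divisible by 100 but not 400, so NOT a leap year

No


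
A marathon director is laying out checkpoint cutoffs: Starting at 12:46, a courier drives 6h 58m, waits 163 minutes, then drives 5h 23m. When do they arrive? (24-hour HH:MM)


Depart: 12:46
Leg 1: +418 min -> 19:44
Layover: +163 min -> 22:27
Leg 2: +323 min -> 03:50
Total travel: 904 minutes = 15h 4m
Arrival: 03:50

03:50


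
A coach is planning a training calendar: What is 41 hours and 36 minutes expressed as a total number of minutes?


Hours: 41
Minutes: 36
Convert hours to minutes: 41 x 60 = 2460
Add remaining minutes: 2460 + 36 = 2496

2496


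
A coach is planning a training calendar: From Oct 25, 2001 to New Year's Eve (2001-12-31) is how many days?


Start: October 25, 2001
End: December 31, 2001
Days left in October: 6
November: 30
December: 31
Sum of remaining months: 61
Total: 6 + 61 = 67

67


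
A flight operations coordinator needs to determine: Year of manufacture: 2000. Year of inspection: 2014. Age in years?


Birth year: 2000
Current year: 2014
Age = current year - birth year
Age = 2014 - 2000 = 14

14


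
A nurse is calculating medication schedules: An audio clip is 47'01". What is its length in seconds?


Minutes: 47
Seconds: 1
Convert minutes to seconds: 47 x 60 = 2820
Add remaining seconds: 2820 + 1 = 2821

2821


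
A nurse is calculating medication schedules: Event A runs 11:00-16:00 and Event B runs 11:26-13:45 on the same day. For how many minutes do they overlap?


Interval A: [660, 960] minutes from midnight
Interval B: [686, 825] minutes from midnight
Overlap start = max(660, 686) = 686
Overlap end = min(960, 825) = 825
Overlap = 825 - 686 = 139 minutes

139


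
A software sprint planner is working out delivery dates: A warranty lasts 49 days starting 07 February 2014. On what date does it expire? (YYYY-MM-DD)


Start: 2014-02-07
Adding 49 days
Days remaining in February: 21
After February: 28 days still to add
March 2014 has 31 days, need 28
Result: 2014-03-28

2014-03-28


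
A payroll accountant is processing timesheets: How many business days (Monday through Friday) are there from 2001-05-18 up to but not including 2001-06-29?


Start: 2001-05-18 (Friday)
End (exclusive): 2001-06-29 (Friday)
Total calendar days: 42
Full weeks: 42 // 7 = 6 -> 30 weekdays
Remaining 0 days starting on Friday:
Total business days: 30 + 0 = 30

30


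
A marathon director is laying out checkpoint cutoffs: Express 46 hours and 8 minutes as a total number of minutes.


Hours: 46
Extra minutes: 8
Minutes per hour: 60
Hours to minutes: 46 x 60 = 2760
Total: 2760 + 8 = 2768

2768


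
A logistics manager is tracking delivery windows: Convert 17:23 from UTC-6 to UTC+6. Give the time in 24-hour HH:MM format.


Local time: 17:23 at UTC-6 (offset -6h)
Target zone: UTC+6 (offset 6h)
Difference: 6 - (-6) = 12 hours
Calculation: 17 + (12) = 29
Wraparound: (29) mod 24 = 5
Result: 05:23

05:23


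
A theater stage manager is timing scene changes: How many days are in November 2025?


Month: November
Year: 2025
November is a 30-day month
Total: 30 days

30


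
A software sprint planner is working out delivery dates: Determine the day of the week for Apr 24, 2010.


Date: 2010-04-24
January 1, 2010 is a Friday
Day of year: 114
Offset from Jan 1: 113 days
113 mod 7 = 1
Result: Saturday

Saturday


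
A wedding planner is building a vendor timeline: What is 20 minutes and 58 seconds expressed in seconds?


Minutes: 20
Extra seconds: 58
Seconds per minute: 60
Minutes to seconds: 20 x 60 = 1200
Total: 1200 + 58 = 1258

1258


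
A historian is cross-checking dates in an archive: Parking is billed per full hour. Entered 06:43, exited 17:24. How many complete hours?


Start: 06:43
End: 17:24
Hour difference: 17 - 6 = 11 hours
Minute difference: 24 - 43 = -19 minutes
Total minutes: 641
Complete hours: 641 / 60 = 10 (remainder 41)

10


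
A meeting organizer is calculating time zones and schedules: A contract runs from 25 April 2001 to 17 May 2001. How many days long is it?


Start date: 2001-04-25
End date: 2001-05-17
Apr 2001: +6 days
May 2001: +16 days
Total: 22 days

22


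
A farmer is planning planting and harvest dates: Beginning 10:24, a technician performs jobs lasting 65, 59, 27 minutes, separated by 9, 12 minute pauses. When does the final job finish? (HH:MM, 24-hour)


Start: 10:24 = 624 min from midnight
  after task 1 (65 min): 11:29
  after break (9 min): 11:38
  after task 2 (59 min): 12:37
  after break (12 min): 12:49
  after task 3 (27 min): 13:16
Total elapsed: 172 minutes
End time: 13:16

13:16


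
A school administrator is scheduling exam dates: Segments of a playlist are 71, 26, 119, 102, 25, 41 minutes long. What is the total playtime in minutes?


Durations: 71, 26, 119, 102, 25, 41
Running sum: 71
+ 26 = 97
+ 119 = 216
+ 102 = 318
+ 25 = 343
+ 41 = 384
Total duration: 384 minutes
That is 6 hours and 24 minutes

384


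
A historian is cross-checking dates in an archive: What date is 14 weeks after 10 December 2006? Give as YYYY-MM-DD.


Start: 2006-12-10
Weeks to add: 14
Convert to days: 14 x 7 = 98 days
Add 98 days to 2006-12-10
Result: 2007-03-18

2007-03-18


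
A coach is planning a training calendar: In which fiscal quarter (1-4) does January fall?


Month: January (month 1)
Q1: January-March (months 1-3)
Q2: April-June (months 4-6)
Q3: July-September (months 7-9)
Q4: October-December (months 10-12)
Month 1 falls in Q1

1


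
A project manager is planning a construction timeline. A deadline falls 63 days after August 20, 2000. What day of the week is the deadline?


Start: 2000-08-20 (Sunday)
Step 1 - find target date: add 63 days
  2000-08-20 + 63 days = 2000-10-22
Step 2 - day of week:
  63 mod 7 = 0
  Sunday + 0 days -> Sunday
Result: Sunday (2000-10-22)

Sunday


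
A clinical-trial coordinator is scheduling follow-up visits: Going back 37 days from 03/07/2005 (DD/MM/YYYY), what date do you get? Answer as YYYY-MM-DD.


Start: 2005-07-03
Subtracting 37 days
Days already passed in July: 3
After going back through July: 34 more days to subtract
June 2005: 30 days, 4 remaining
May 2005 has 31 days, need 4
Result: 2005-05-27

2005-05-27


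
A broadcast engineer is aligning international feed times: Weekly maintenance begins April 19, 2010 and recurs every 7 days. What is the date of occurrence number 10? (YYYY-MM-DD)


First occurrence: 2010-04-19 (occurrence 1)
Each occurrence is 7 days after the previous.
Occurrence 10 is 9 weeks after the first.
9 weeks = 63 days
2010-04-19 + 63 days = 2010-06-21

2010-06-21


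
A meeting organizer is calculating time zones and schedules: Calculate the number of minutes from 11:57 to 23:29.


Start time: 11:57 = 717 minutes from midnight
End time: 23:29 = 1409 minutes from midnight
Difference: 1409 - 717 = 692 minutes
That is 11 hours and 32 minutes

692


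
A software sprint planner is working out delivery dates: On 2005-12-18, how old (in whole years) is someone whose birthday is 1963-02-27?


Birth: 1963-02-27
Reference: 2005-12-18
Year difference: 2005 - 1963 = 42
Has birthday (02-27) occurred by 12-18? Yes
Age in full years: 42

42


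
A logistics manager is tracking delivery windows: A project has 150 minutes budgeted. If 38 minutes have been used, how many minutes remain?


Total budget: 150 minutes
Time used: 38 minutes
Remaining: 150 - 38 = 112 minutes
Percent used: 25.3%
Percent remaining: 74.7%

112


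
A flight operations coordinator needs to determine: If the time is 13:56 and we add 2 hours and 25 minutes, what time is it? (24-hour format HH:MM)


Start time: 13:56
Adding: 2 hours 25 minutes
Minutes: 56 + 25 = 81
Minute overflow: 81 >= 60, so carry 1 hour, minutes = 21
Hours: 13 + 2 + 1 = 16
Result: 16:21

16:21


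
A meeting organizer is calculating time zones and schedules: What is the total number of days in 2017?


Year: 2017
Check leap year rules:
Divisible by 4? No
2017 is not a leap year
Days: 365

365


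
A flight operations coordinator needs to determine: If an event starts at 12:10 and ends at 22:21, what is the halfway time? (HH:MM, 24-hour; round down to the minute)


Start time: 12:10 = 730 minutes from midnight
End time: 22:21 = 1341 minutes from midnight
Sum: 730 + 1341 = 2071
Midpoint: 2071 / 2 = 1035 minutes
Convert: 1035 / 60 = 17 hours, 15 minutes
Result: 17:15

17:15


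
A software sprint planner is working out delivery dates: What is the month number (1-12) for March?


Calendar month order:
2. February
3. March <--
4. April
March is month number 3

3


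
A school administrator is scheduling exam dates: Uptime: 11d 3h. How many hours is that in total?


Days: 11
Extra hours: 3
Hours per day: 24
Days to hours: 11 x 24 = 264
Total: 264 + 3 = 267

267


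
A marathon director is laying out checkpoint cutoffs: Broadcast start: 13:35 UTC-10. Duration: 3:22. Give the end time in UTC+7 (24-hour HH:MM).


Start: 13:35 in UTC-10
Step 1 - add duration:
  minutes: 35 + 22 = 57
  hours: 13 + 3 + 0 = 16
  end in UTC-10: 16:57
Step 2 - convert UTC-10 -> UTC+7:
  offset difference: 7 - (-10) = 17 hours
  16 + (17) = 33 -> mod 24 = 9
Result: 09:57 in UTC+7

09:57


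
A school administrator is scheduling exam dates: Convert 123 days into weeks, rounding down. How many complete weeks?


Total days: 123
Days per week: 7
Division: 123 / 7 = 17 remainder 4
Complete weeks: 17
Remaining days: 4

17


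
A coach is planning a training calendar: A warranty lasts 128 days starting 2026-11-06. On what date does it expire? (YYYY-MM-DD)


Start: 2026-11-06
Adding 128 days
Days remaining in November: 24
After November: 104 days still to add
December 2026: 31 days, 73 remaining
January 2027: 31 days, 42 remaining
February 2027: 28 days, 14 remaining
March 2027 has 31 days, need 14
Result: 2027-03-14

2027-03-14


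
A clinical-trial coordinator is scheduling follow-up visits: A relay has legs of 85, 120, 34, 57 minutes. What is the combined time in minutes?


Durations: 85, 120, 34, 57
Running sum: 85
+ 120 = 205
+ 34 = 239
+ 57 = 296
Total duration: 296 minutes
That is 4 hours and 56 minutes

296


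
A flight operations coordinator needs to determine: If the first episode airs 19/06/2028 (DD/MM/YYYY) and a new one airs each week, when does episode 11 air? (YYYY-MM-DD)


First occurrence: 2028-06-19 (occurrence 1)
Each occurrence is 7 days after the previous.
Occurrence 11 is 10 weeks after the first.
10 weeks = 70 days
2028-06-19 + 70 days = 2028-08-28

2028-08-28


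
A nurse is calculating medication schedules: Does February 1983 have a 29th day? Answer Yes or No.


Year: 1983
Divisible by 4? 1983 / 4 = 495.75 -> No
Not divisible by 4, so NOT a leap year

No


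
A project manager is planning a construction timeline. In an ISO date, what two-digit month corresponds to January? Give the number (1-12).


Calendar month order:
1. January <--
2. February
January is month number 1

1


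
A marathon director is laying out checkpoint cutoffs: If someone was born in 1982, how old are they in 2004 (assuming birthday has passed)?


Birth year: 1982
Current year: 2004
Age = current year - birth year
Age = 2004 - 1982 = 22

22


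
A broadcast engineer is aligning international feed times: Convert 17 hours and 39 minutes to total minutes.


Hours: 17
Minutes: 39
Convert hours to minutes: 17 x 60 = 1020
Add remaining minutes: 1020 + 39 = 1059

1059


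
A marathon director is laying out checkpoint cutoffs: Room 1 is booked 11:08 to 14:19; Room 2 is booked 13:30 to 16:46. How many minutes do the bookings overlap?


Interval A: [668, 859] minutes from midnight
Interval B: [810, 1006] minutes from midnight
Overlap start = max(668, 810) = 810
Overlap end = min(859, 1006) = 859
Overlap = 859 - 810 = 49 minutes

49


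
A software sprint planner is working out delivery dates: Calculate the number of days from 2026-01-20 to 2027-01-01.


Start date: 2026-01-20
End date: 2027-01-01
Jan 2026: +12 days
Feb 2026: +28 days
Mar 2026: +31 days
... (9 more months)
Total: 346 days

346


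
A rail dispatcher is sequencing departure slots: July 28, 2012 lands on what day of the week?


Date: 2012-07-28
January 1, 2012 is a Sunday
Day of year: 210
Offset from Jan 1: 209 days
209 mod 7 = 6
Result: Saturday

Saturday


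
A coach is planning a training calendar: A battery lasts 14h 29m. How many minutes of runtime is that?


Hours: 14
Extra minutes: 29
Minutes per hour: 60
Hours to minutes: 14 x 60 = 840
Total: 840 + 29 = 869

869


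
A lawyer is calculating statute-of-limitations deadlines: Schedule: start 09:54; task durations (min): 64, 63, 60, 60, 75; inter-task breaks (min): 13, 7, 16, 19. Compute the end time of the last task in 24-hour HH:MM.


Start: 09:54 = 594 min from midnight
  after task 1 (64 min): 10:58
  after break (13 min): 11:11
  after task 2 (63 min): 12:14
  after break (7 min): 12:21
  after task 3 (60 min): 13:21
  after break (16 min): 13:37
  after task 4 (60 min): 14:37
  after break (19 min): 14:56
  after task 5 (75 min): 16:11
Total elapsed: 377 minutes
End time: 16:11

16:11


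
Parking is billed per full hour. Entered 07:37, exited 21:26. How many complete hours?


Start: 07:37
End: 21:26
Hour difference: 21 - 7 = 14 hours
Minute difference: 26 - 37 = -11 minutes
Total minutes: 829
Complete hours: 829 / 60 = 13 (remainder 49)

13


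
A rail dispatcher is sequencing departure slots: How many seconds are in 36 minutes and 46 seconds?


Minutes: 36
Extra seconds: 46
Seconds per minute: 60
Minutes to seconds: 36 x 60 = 2160
Total: 2160 + 46 = 2206

2206


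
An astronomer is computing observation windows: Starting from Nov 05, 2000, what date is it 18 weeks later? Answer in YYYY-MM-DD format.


Start: 2000-11-05
Weeks to add: 18
Convert to days: 18 x 7 = 126 days
Add 126 days to 2000-11-05
Result: 2001-03-11

2001-03-11


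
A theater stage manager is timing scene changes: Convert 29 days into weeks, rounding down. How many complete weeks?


Total days: 29
Days per week: 7
Division: 29 / 7 = 4 remainder 1
Complete weeks: 4
Remaining days: 1

4


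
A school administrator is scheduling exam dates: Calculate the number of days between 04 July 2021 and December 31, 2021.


Start: July 04, 2021
End: December 31, 2021
Days left in July: 27
August: 31
September: 30
October: 31
November: 30
... plus remaining months
Sum of remaining months: 153
Total: 27 + 153 = 180

180


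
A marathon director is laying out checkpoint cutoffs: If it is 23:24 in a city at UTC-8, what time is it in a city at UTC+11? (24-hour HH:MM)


Local time: 23:24 at UTC-8 (offset -8h)
Target zone: UTC+11 (offset 11h)
Difference: 11 - (-8) = 19 hours
Calculation: 23 + (19) = 42
Wraparound: (42) mod 24 = 18
Result: 18:24

18:24


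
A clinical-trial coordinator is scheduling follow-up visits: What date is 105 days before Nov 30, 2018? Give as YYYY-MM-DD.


Start: 2018-11-30
Subtracting 105 days
Days already passed in November: 30
After going back through November: 75 more days to subtract
October 2018: 31 days, 44 remaining
September 2018: 30 days, 14 remaining
August 2018 has 31 days, need 14
Result: 2018-08-17

2018-08-17


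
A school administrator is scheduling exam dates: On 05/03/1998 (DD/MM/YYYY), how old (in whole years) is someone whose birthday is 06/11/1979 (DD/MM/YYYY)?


Birth: 1979-11-06
Reference: 1998-03-05
Year difference: 1998 - 1979 = 19
Has birthday (11-06) occurred by 03-05? No
Birthday not yet reached this year -> subtract 1
Age in full years: 18

18


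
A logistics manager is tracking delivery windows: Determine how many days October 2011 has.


Month: October
Year: 2011
October is a 31-day month
Total: 31 days

31


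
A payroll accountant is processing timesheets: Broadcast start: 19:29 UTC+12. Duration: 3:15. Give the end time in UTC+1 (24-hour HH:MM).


Start: 19:29 in UTC+12
Step 1 - add duration:
  minutes: 29 + 15 = 44
  hours: 19 + 3 + 0 = 22
  end in UTC+12: 22:44
Step 2 - convert UTC+12 -> UTC+1:
  offset difference: 1 - (12) = -11 hours
  22 + (-11) = 11 -> mod 24 = 11
Result: 11:44 in UTC+1

11:44


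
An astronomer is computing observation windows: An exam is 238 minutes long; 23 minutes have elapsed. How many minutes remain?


Total budget: 238 minutes
Time used: 23 minutes
Remaining: 238 - 23 = 215 minutes
Percent used: 9.7%
Percent remaining: 90.3%

215


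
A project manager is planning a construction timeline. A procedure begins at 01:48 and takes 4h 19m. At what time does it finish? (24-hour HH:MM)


Start time: 01:48
Adding: 4 hours 19 minutes
Minutes: 48 + 19 = 67
Minute overflow: 67 >= 60, so carry 1 hour, minutes = 7
Hours: 1 + 4 + 1 = 6
Result: 06:07

06:07


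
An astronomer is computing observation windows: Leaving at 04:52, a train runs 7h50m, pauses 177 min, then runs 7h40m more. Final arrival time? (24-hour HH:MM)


Depart: 04:52
Leg 1: +470 min -> 12:42
Layover: +177 min -> 15:39
Leg 2: +460 min -> 23:19
Total travel: 1107 minutes = 18h 27m
Arrival: 23:19

23:19


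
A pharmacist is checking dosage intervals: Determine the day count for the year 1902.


Year: 1902
Check leap year rules:
Divisible by 4? No
1902 is not a leap year
Days: 365

365


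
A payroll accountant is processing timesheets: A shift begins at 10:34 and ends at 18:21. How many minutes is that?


Start time: 10:34 = 634 minutes from midnight
End time: 18:21 = 1101 minutes from midnight
Difference: 1101 - 634 = 467 minutes
That is 7 hours and 47 minutes

467


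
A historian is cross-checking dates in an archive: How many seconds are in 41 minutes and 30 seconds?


Minutes: 41
Seconds: 30
Convert minutes to seconds: 41 x 60 = 2460
Add remaining seconds: 2460 + 30 = 2490

2490


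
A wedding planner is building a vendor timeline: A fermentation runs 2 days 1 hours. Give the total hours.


Days: 2
Extra hours: 1
Hours per day: 24
Days to hours: 2 x 24 = 48
Total: 48 + 1 = 49

49


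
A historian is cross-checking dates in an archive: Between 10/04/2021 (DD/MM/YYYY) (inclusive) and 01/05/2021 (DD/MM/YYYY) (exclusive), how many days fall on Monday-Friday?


Start: 2021-04-10 (Saturday)
End (exclusive): 2021-05-01 (Saturday)
Total calendar days: 21
Full weeks: 21 // 7 = 3 -> 15 weekdays
Remaining 0 days starting on Saturday:
Total business days: 15 + 0 = 15

15


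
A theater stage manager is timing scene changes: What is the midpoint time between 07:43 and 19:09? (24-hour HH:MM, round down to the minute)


Start time: 07:43 = 463 minutes from midnight
End time: 19:09 = 1149 minutes from midnight
Sum: 463 + 1149 = 1612
Midpoint: 1612 / 2 = 806 minutes
Convert: 806 / 60 = 13 hours, 26 minutes
Result: 13:26

13:26


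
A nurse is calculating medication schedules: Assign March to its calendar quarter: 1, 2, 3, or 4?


Month: March (month 3)
Q1: January-March (months 1-3)
Q2: April-June (months 4-6)
Q3: July-September (months 7-9)
Q4: October-December (months 10-12)
Month 3 falls in Q1

1


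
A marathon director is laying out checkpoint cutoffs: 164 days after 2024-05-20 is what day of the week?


Start: 2024-05-20 (Monday)
Step 1 - find target date: add 164 days
  2024-05-20 + 164 days = 2024-10-31
Step 2 - day of week:
  164 mod 7 = 3
  Monday + 3 days -> Thursday
Result: Thursday (2024-10-31)

Thursday


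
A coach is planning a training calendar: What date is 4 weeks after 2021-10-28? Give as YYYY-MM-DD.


Start: 2021-10-28
Weeks to add: 4
Convert to days: 4 x 7 = 28 days
Add 28 days to 2021-10-28
Result: 2021-11-25

2021-11-25


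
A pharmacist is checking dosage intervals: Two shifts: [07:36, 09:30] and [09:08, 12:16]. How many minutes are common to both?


Interval A: [456, 570] minutes from midnight
Interval B: [548, 736] minutes from midnight
Overlap start = max(456, 548) = 548
Overlap end = min(570, 736) = 570
Overlap = 570 - 548 = 22 minutes

22


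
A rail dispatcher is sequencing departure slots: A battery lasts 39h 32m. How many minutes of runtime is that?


Hours: 39
Extra minutes: 32
Minutes per hour: 60
Hours to minutes: 39 x 60 = 2340
Total: 2340 + 32 = 2372

2372


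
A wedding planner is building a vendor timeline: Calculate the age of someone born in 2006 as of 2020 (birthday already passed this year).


Birth year: 2006
Current year: 2020
Age = current year - birth year
Age = 2020 - 2006 = 14

14
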